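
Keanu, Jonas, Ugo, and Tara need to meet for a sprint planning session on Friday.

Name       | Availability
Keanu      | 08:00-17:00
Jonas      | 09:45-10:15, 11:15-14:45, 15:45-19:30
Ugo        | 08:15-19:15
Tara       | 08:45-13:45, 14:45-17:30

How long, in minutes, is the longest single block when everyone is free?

Keanu ∩ Jonas: 09:45-10:15, 11:15-14:45, 15:45-17:00.
Keanu ∩ Jonas ∩ Ugo: 09:45-10:15, 11:15-14:45, 15:45-17:00.
Keanu ∩ Jonas ∩ Ugo ∩ Tara: 09:45-10:15, 11:15-13:45, 15:45-17:00.
The longest is 11:15-13:45 at 150 minutes.

150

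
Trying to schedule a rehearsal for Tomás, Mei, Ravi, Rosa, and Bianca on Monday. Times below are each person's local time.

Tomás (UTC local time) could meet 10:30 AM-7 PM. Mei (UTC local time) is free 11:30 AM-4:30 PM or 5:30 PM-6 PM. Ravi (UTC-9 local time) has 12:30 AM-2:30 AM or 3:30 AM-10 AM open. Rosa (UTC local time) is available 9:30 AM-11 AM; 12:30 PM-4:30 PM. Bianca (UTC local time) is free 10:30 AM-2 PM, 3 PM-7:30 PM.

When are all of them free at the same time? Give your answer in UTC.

12:30-14:00, 15:00-16:30

Tomás in UTC: 10:30-19:00.
Mei in UTC: 11:30-16:30, 17:30-18:00.
Ravi in UTC: 09:30-11:30, 12:30-19:00 (add 9h to convert from UTC-9).
Rosa in UTC: 09:30-11:00, 12:30-16:30.
Bianca in UTC: 10:30-14:00, 15:00-19:30.
Tomás ∩ Mei: 11:30-16:30, 17:30-18:00.
Tomás ∩ Mei ∩ Ravi: 12:30-16:30, 17:30-18:00.
Tomás ∩ Mei ∩ Ravi ∩ Rosa: 12:30-16:30.
Tomás ∩ Mei ∩ Ravi ∩ Rosa ∩ Bianca: 12:30-14:00, 15:00-16:30.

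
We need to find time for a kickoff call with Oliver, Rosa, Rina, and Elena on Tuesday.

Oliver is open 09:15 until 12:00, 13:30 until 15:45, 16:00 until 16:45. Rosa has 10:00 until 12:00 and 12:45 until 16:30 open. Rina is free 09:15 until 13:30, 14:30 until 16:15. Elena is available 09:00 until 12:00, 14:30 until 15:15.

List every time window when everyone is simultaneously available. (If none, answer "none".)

10:00-12:00, 14:30-15:15

Oliver ∩ Rosa: 10:00-12:00, 13:30-15:45, 16:00-16:30.
Oliver ∩ Rosa ∩ Rina: 10:00-12:00, 14:30-15:45, 16:00-16:15.
Oliver ∩ Rosa ∩ Rina ∩ Elena: 10:00-12:00, 14:30-15:15.
Those are the intersection windows.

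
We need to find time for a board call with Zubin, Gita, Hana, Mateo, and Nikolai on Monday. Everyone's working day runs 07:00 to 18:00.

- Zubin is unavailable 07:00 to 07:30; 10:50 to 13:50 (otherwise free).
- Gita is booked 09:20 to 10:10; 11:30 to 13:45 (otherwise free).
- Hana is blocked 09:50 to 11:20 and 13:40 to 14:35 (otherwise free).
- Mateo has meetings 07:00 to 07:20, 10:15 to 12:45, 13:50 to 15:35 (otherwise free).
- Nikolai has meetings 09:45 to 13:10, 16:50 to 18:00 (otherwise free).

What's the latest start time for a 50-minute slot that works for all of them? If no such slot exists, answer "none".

16:00

Zubin free: 07:30-10:50, 13:50-18:00 (invert busy blocks within the working day).
Gita free: 07:00-09:20, 10:10-11:30, 13:45-18:00 (invert busy blocks within the working day).
Hana free: 07:00-09:50, 11:20-13:40, 14:35-18:00 (invert busy blocks within the working day).
Mateo free: 07:20-10:15, 12:45-13:50, 15:35-18:00 (invert busy blocks within the working day).
Nikolai free: 07:00-09:45, 13:10-16:50 (invert busy blocks within the working day).
Zubin ∩ Gita: 07:30-09:20, 10:10-10:50, 13:50-18:00.
Zubin ∩ Gita ∩ Hana: 07:30-09:20, 14:35-18:00.
Zubin ∩ Gita ∩ Hana ∩ Mateo: 07:30-09:20, 15:35-18:00.
Zubin ∩ Gita ∩ Hana ∩ Mateo ∩ Nikolai: 07:30-09:20, 15:35-16:50.
The last common window of at least 50 minutes is 15:35-16:50; a 50-minute meeting can start as late as 16:00 and still end by 16:50.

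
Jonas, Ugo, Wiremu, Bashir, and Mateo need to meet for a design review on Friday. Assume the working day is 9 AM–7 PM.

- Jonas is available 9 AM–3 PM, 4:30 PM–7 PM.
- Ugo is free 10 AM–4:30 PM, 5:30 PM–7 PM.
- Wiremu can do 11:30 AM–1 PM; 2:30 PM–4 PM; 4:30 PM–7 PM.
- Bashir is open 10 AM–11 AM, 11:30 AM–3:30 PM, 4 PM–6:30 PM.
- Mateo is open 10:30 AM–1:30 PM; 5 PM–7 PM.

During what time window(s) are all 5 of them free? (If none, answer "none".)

11:30-13:00, 17:30-18:30

Jonas ∩ Ugo: 10:00-15:00, 17:30-19:00.
Jonas ∩ Ugo ∩ Wiremu: 11:30-13:00, 14:30-15:00, 17:30-19:00.
Jonas ∩ Ugo ∩ Wiremu ∩ Bashir: 11:30-13:00, 14:30-15:00, 17:30-18:30.
Jonas ∩ Ugo ∩ Wiremu ∩ Bashir ∩ Mateo: 11:30-13:00, 17:30-18:30.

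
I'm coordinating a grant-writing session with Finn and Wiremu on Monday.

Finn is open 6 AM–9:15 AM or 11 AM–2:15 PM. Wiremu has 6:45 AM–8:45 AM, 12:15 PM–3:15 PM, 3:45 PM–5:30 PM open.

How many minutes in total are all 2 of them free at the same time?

Finn ∩ Wiremu: 06:45-08:45, 12:15-14:15.
Summing the common windows: 120 + 120 = 240 minutes.

240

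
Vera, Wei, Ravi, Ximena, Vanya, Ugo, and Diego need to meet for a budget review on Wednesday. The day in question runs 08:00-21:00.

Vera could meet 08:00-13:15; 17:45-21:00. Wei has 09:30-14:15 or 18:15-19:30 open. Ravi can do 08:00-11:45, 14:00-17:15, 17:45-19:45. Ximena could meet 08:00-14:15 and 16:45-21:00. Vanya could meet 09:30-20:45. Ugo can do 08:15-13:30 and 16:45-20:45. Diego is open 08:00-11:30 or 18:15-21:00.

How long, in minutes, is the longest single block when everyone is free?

120

Vera ∩ Wei: 09:30-13:15, 18:15-19:30.
Vera ∩ Wei ∩ Ravi: 09:30-11:45, 18:15-19:30.
Vera ∩ Wei ∩ Ravi ∩ Ximena: 09:30-11:45, 18:15-19:30.
Vera ∩ Wei ∩ Ravi ∩ Ximena ∩ Vanya: 09:30-11:45, 18:15-19:30.
Vera ∩ Wei ∩ Ravi ∩ Ximena ∩ Vanya ∩ Ugo: 09:30-11:45, 18:15-19:30.
Vera ∩ Wei ∩ Ravi ∩ Ximena ∩ Vanya ∩ Ugo ∩ Diego: 09:30-11:30, 18:15-19:30.
So the common availability across everyone is 09:30-11:30, 18:15-19:30.
The longest is 09:30-11:30 at 120 minutes.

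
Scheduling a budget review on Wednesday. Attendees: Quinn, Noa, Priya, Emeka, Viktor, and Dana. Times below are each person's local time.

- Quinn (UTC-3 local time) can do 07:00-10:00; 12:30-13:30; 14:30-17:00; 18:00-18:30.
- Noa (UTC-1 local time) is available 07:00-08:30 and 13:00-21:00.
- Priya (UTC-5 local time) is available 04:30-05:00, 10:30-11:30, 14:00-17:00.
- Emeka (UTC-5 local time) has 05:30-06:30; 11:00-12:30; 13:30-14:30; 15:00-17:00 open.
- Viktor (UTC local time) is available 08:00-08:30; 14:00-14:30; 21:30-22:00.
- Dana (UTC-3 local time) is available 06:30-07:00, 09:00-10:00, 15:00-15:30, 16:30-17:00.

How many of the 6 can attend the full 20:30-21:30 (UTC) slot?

Quinn in UTC: 10:00-13:00, 15:30-16:30, 17:30-20:00, 21:00-21:30 (add 3h to convert from UTC-3).
Noa in UTC: 08:00-09:30, 14:00-22:00 (add 1h to convert from UTC-1).
Priya in UTC: 09:30-10:00, 15:30-16:30, 19:00-22:00 (add 5h to convert from UTC-5).
Emeka in UTC: 10:30-11:30, 16:00-17:30, 18:30-19:30, 20:00-22:00 (add 5h to convert from UTC-5).
Viktor in UTC: 08:00-08:30, 14:00-14:30, 21:30-22:00.
Dana in UTC: 09:30-10:00, 12:00-13:00, 18:00-18:30, 19:30-20:00 (add 3h to convert from UTC-3).
Noa, Priya, and Emeka can make the full 20:30-21:30 slot — that's 3.

3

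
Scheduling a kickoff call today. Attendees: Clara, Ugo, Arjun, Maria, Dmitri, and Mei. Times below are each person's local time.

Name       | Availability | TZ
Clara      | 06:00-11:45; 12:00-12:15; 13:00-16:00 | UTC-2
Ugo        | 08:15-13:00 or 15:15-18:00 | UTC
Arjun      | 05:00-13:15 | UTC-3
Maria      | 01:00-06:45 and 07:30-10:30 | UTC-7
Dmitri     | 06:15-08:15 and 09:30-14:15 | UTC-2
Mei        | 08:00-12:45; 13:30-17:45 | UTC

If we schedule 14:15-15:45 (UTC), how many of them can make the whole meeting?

3

Clara in UTC: 08:00-13:45, 14:00-14:15, 15:00-18:00 (add 2h to convert from UTC-2).
Ugo in UTC: 08:15-13:00, 15:15-18:00.
Arjun in UTC: 08:00-16:15 (add 3h to convert from UTC-3).
Maria in UTC: 08:00-13:45, 14:30-17:30 (add 7h to convert from UTC-7).
Dmitri in UTC: 08:15-10:15, 11:30-16:15 (add 2h to convert from UTC-2).
Mei in UTC: 08:00-12:45, 13:30-17:45.
Arjun, Dmitri, and Mei can make the full 14:15-15:45 slot — that's 3.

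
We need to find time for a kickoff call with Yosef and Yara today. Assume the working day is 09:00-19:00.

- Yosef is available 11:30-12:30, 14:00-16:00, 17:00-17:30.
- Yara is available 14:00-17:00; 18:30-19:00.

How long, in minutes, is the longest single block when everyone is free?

120

Yosef ∩ Yara: 14:00-16:00.
The longest is 14:00-16:00 at 120 minutes.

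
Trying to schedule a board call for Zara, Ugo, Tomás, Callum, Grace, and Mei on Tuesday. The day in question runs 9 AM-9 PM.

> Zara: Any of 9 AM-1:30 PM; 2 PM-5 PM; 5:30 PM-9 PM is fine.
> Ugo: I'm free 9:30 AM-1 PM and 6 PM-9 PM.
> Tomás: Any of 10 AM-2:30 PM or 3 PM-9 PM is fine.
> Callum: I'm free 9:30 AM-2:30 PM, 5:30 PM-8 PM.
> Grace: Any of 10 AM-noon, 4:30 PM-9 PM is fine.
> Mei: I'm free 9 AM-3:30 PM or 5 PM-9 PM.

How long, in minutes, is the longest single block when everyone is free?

Zara ∩ Ugo: 09:30-13:00, 18:00-21:00.
Zara ∩ Ugo ∩ Tomás: 10:00-13:00, 18:00-21:00.
Zara ∩ Ugo ∩ Tomás ∩ Callum: 10:00-13:00, 18:00-20:00.
Zara ∩ Ugo ∩ Tomás ∩ Callum ∩ Grace: 10:00-12:00, 18:00-20:00.
Zara ∩ Ugo ∩ Tomás ∩ Callum ∩ Grace ∩ Mei: 10:00-12:00, 18:00-20:00.
The longest is 10:00-12:00 at 120 minutes.

120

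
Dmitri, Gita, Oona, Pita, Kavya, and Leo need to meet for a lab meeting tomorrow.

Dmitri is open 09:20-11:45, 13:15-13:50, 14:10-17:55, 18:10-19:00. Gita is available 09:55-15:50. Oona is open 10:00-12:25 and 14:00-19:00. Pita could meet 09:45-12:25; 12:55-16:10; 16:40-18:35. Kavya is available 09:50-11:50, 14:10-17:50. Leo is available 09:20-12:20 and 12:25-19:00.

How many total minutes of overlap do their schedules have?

205

Dmitri ∩ Gita: 09:55-11:45, 13:15-13:50, 14:10-15:50.
Dmitri ∩ Gita ∩ Oona: 10:00-11:45, 14:10-15:50.
Dmitri ∩ Gita ∩ Oona ∩ Pita: 10:00-11:45, 14:10-15:50.
Dmitri ∩ Gita ∩ Oona ∩ Pita ∩ Kavya: 10:00-11:45, 14:10-15:50.
Dmitri ∩ Gita ∩ Oona ∩ Pita ∩ Kavya ∩ Leo: 10:00-11:45, 14:10-15:50.
Summing the common windows: 105 + 100 = 205 minutes.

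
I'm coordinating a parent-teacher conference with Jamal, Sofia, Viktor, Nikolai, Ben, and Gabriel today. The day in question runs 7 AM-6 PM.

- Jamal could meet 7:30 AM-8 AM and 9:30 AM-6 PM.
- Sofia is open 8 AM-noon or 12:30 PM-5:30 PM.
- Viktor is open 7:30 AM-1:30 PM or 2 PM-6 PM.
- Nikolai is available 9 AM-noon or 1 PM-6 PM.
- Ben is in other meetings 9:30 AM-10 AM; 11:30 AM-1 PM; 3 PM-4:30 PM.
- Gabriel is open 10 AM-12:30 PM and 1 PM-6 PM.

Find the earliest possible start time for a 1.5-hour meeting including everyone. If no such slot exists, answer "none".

Jamal free: 07:30-08:00, 09:30-18:00.
Sofia free: 08:00-12:00, 12:30-17:30.
Viktor free: 07:30-13:30, 14:00-18:00.
Nikolai free: 09:00-12:00, 13:00-18:00.
Ben free: 07:00-09:30, 10:00-11:30, 13:00-15:00, 16:30-18:00 (invert busy blocks within the working day).
Gabriel free: 10:00-12:30, 13:00-18:00.
Jamal ∩ Sofia: 09:30-12:00, 12:30-17:30.
Jamal ∩ Sofia ∩ Viktor: 09:30-12:00, 12:30-13:30, 14:00-17:30.
Jamal ∩ Sofia ∩ Viktor ∩ Nikolai: 09:30-12:00, 13:00-13:30, 14:00-17:30.
Jamal ∩ Sofia ∩ Viktor ∩ Nikolai ∩ Ben: 10:00-11:30, 13:00-13:30, 14:00-15:00, 16:30-17:30.
Jamal ∩ Sofia ∩ Viktor ∩ Nikolai ∩ Ben ∩ Gabriel: 10:00-11:30, 13:00-13:30, 14:00-15:00, 16:30-17:30.
So the common availability across everyone is 10:00-11:30, 13:00-13:30, 14:00-15:00, 16:30-17:30.
The first common window of at least 90 minutes is 10:00-11:30, so the earliest start is 10:00.

10:00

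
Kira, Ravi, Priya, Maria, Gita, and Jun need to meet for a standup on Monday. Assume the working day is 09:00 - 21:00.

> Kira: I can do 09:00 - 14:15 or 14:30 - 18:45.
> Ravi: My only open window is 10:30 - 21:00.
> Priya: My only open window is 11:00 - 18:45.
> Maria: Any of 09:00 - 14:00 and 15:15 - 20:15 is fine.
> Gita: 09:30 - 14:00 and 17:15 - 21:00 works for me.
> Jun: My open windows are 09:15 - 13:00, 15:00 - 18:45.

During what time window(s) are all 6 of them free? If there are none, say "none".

Kira ∩ Ravi: 10:30-14:15, 14:30-18:45.
Kira ∩ Ravi ∩ Priya: 11:00-14:15, 14:30-18:45.
Kira ∩ Ravi ∩ Priya ∩ Maria: 11:00-14:00, 15:15-18:45.
Kira ∩ Ravi ∩ Priya ∩ Maria ∩ Gita: 11:00-14:00, 17:15-18:45.
Kira ∩ Ravi ∩ Priya ∩ Maria ∩ Gita ∩ Jun: 11:00-13:00, 17:15-18:45.
Those are the intersection windows.

11:00-13:00, 17:15-18:45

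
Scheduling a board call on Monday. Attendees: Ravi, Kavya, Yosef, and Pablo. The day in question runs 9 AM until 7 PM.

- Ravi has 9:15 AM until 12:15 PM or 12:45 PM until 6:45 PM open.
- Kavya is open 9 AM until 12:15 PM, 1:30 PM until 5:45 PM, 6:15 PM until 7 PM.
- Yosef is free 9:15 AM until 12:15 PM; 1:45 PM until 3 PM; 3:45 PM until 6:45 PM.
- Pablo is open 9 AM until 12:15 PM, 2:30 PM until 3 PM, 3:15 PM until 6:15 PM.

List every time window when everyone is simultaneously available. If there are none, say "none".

Ravi ∩ Kavya: 09:15-12:15, 13:30-17:45, 18:15-18:45.
Ravi ∩ Kavya ∩ Yosef: 09:15-12:15, 13:45-15:00, 15:45-17:45, 18:15-18:45.
Ravi ∩ Kavya ∩ Yosef ∩ Pablo: 09:15-12:15, 14:30-15:00, 15:45-17:45.

09:15-12:15, 14:30-15:00, 15:45-17:45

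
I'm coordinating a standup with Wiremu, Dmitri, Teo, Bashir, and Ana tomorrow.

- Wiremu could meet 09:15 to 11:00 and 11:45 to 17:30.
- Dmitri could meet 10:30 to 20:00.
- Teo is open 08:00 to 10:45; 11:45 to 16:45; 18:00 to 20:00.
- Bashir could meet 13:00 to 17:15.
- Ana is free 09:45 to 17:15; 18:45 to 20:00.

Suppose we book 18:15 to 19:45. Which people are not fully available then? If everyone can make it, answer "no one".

Wiremu: not fully free for 18:15-19:45. Dmitri: free for 18:15-19:45. Teo: free for 18:15-19:45. Bashir: not fully free for 18:15-19:45. Ana: not fully free for 18:15-19:45.

Ana, Bashir, Wiremu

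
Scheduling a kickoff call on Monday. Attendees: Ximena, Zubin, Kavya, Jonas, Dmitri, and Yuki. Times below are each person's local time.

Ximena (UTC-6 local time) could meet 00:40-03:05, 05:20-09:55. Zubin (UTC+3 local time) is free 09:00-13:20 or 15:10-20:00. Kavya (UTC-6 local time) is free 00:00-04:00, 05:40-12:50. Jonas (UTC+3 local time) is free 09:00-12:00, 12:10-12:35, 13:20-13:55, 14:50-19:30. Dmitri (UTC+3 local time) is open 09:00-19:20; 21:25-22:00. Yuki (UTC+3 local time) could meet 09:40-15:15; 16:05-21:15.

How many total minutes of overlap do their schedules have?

Ximena in UTC: 06:40-09:05, 11:20-15:55 (add 6h to convert from UTC-6).
Zubin in UTC: 06:00-10:20, 12:10-17:00 (subtract 3h to convert from UTC+3).
Kavya in UTC: 06:00-10:00, 11:40-18:50 (add 6h to convert from UTC-6).
Jonas in UTC: 06:00-09:00, 09:10-09:35, 10:20-10:55, 11:50-16:30 (subtract 3h to convert from UTC+3).
Dmitri in UTC: 06:00-16:20, 18:25-19:00 (subtract 3h to convert from UTC+3).
Yuki in UTC: 06:40-12:15, 13:05-18:15 (subtract 3h to convert from UTC+3).
Ximena ∩ Zubin: 06:40-09:05, 12:10-15:55.
Ximena ∩ Zubin ∩ Kavya: 06:40-09:05, 12:10-15:55.
Ximena ∩ Zubin ∩ Kavya ∩ Jonas: 06:40-09:00, 12:10-15:55.
Ximena ∩ Zubin ∩ Kavya ∩ Jonas ∩ Dmitri: 06:40-09:00, 12:10-15:55.
Ximena ∩ Zubin ∩ Kavya ∩ Jonas ∩ Dmitri ∩ Yuki: 06:40-09:00, 12:10-12:15, 13:05-15:55.
Those are the intersection windows.
Summing the common windows: 140 + 5 + 170 = 315 minutes.

315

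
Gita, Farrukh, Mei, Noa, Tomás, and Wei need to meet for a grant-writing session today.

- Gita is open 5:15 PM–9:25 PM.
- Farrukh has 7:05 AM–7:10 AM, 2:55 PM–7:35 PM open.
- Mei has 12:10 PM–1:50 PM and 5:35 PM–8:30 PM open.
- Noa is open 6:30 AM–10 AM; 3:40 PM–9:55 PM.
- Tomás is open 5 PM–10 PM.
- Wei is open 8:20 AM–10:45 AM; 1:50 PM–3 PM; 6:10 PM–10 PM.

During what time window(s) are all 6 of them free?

Gita ∩ Farrukh: 17:15-19:35.
Gita ∩ Farrukh ∩ Mei: 17:35-19:35.
Gita ∩ Farrukh ∩ Mei ∩ Noa: 17:35-19:35.
Gita ∩ Farrukh ∩ Mei ∩ Noa ∩ Tomás: 17:35-19:35.
Gita ∩ Farrukh ∩ Mei ∩ Noa ∩ Tomás ∩ Wei: 18:10-19:35.

18:10-19:35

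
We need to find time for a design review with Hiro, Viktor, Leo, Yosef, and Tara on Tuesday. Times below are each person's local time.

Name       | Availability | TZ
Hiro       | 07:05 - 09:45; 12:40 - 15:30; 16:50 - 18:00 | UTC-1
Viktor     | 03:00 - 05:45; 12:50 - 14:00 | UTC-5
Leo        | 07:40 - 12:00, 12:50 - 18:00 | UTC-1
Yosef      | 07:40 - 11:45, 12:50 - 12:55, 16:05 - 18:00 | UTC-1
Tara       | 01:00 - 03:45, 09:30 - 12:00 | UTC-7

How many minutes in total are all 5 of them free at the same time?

195

Hiro in UTC: 08:05-10:45, 13:40-16:30, 17:50-19:00 (add 1h to convert from UTC-1).
Viktor in UTC: 08:00-10:45, 17:50-19:00 (add 5h to convert from UTC-5).
Leo in UTC: 08:40-13:00, 13:50-19:00 (add 1h to convert from UTC-1).
Yosef in UTC: 08:40-12:45, 13:50-13:55, 17:05-19:00 (add 1h to convert from UTC-1).
Tara in UTC: 08:00-10:45, 16:30-19:00 (add 7h to convert from UTC-7).
Hiro ∩ Viktor: 08:05-10:45, 17:50-19:00.
Hiro ∩ Viktor ∩ Leo: 08:40-10:45, 17:50-19:00.
Hiro ∩ Viktor ∩ Leo ∩ Yosef: 08:40-10:45, 17:50-19:00.
Hiro ∩ Viktor ∩ Leo ∩ Yosef ∩ Tara: 08:40-10:45, 17:50-19:00.
Summing the common windows: 125 + 70 = 195 minutes.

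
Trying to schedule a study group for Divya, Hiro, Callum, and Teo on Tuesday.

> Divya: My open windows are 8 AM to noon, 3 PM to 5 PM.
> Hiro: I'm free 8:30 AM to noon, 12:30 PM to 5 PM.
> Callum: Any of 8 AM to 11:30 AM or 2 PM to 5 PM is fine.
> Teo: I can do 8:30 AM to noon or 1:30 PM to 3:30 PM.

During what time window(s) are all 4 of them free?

08:30-11:30, 15:00-15:30

Divya ∩ Hiro: 08:30-12:00, 15:00-17:00.
Divya ∩ Hiro ∩ Callum: 08:30-11:30, 15:00-17:00.
Divya ∩ Hiro ∩ Callum ∩ Teo: 08:30-11:30, 15:00-15:30.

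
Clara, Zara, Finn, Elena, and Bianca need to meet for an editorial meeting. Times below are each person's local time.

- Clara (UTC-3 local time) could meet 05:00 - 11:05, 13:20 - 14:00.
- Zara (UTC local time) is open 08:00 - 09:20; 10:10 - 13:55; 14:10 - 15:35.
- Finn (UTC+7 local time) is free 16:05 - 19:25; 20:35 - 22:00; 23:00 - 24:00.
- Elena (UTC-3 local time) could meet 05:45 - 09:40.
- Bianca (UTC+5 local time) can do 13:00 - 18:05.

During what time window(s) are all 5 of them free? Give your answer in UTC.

Clara in UTC: 08:00-14:05, 16:20-17:00 (add 3h to convert from UTC-3).
Zara in UTC: 08:00-09:20, 10:10-13:55, 14:10-15:35.
Finn in UTC: 09:05-12:25, 13:35-15:00, 16:00-17:00 (subtract 7h to convert from UTC+7).
Elena in UTC: 08:45-12:40 (add 3h to convert from UTC-3).
Bianca in UTC: 08:00-13:05 (subtract 5h to convert from UTC+5).
Clara ∩ Zara: 08:00-09:20, 10:10-13:55.
Clara ∩ Zara ∩ Finn: 09:05-09:20, 10:10-12:25, 13:35-13:55.
Clara ∩ Zara ∩ Finn ∩ Elena: 09:05-09:20, 10:10-12:25.
Clara ∩ Zara ∩ Finn ∩ Elena ∩ Bianca: 09:05-09:20, 10:10-12:25.
Those are the intersection windows.

09:05-09:20, 10:10-12:25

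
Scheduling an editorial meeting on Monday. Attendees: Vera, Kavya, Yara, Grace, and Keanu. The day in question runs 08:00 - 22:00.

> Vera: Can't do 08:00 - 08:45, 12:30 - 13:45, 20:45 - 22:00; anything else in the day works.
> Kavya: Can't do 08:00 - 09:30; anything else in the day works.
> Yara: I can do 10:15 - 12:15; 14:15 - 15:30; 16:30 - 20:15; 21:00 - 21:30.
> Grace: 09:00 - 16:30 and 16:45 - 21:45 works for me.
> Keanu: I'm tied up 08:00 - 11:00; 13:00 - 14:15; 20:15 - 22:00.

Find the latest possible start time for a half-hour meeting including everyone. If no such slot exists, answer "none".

Vera free: 08:45-12:30, 13:45-20:45 (invert busy blocks within the working day).
Kavya free: 09:30-22:00 (invert busy blocks within the working day).
Yara free: 10:15-12:15, 14:15-15:30, 16:30-20:15, 21:00-21:30.
Grace free: 09:00-16:30, 16:45-21:45.
Keanu free: 11:00-13:00, 14:15-20:15 (invert busy blocks within the working day).
Vera ∩ Kavya: 09:30-12:30, 13:45-20:45.
Vera ∩ Kavya ∩ Yara: 10:15-12:15, 14:15-15:30, 16:30-20:15.
Vera ∩ Kavya ∩ Yara ∩ Grace: 10:15-12:15, 14:15-15:30, 16:45-20:15.
Vera ∩ Kavya ∩ Yara ∩ Grace ∩ Keanu: 11:00-12:15, 14:15-15:30, 16:45-20:15.
The last common window of at least 30 minutes is 16:45-20:15; a 30-minute meeting can start as late as 19:45 and still end by 20:15.

19:45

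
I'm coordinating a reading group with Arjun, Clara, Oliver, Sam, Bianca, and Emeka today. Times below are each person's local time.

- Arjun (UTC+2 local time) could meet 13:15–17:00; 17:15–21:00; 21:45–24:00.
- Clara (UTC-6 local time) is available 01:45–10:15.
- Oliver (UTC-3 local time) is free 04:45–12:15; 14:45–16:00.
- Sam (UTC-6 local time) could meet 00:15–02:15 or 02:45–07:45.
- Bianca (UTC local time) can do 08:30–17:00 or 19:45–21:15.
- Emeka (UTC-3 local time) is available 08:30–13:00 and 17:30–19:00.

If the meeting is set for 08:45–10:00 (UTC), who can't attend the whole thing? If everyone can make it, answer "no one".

Arjun in UTC: 11:15-15:00, 15:15-19:00, 19:45-22:00 (subtract 2h to convert from UTC+2).
Clara in UTC: 07:45-16:15 (add 6h to convert from UTC-6).
Oliver in UTC: 07:45-15:15, 17:45-19:00 (add 3h to convert from UTC-3).
Sam in UTC: 06:15-08:15, 08:45-13:45 (add 6h to convert from UTC-6).
Bianca in UTC: 08:30-17:00, 19:45-21:15.
Emeka in UTC: 11:30-16:00, 20:30-22:00 (add 3h to convert from UTC-3).
Arjun: not fully free for 08:45-10:00. Clara: free for 08:45-10:00. Oliver: free for 08:45-10:00. Sam: free for 08:45-10:00. Bianca: free for 08:45-10:00. Emeka: not fully free for 08:45-10:00.

Arjun, Emeka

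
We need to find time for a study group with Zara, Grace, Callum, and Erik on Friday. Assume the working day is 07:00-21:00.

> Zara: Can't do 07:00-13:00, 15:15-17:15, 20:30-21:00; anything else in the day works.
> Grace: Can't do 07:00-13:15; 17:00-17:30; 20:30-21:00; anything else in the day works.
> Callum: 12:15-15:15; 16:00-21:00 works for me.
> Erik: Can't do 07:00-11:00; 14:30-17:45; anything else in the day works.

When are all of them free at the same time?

13:15-14:30, 17:45-20:30

Zara free: 13:00-15:15, 17:15-20:30 (invert busy blocks within the working day).
Grace free: 13:15-17:00, 17:30-20:30 (invert busy blocks within the working day).
Callum free: 12:15-15:15, 16:00-21:00.
Erik free: 11:00-14:30, 17:45-21:00 (invert busy blocks within the working day).
Zara ∩ Grace: 13:15-15:15, 17:30-20:30.
Zara ∩ Grace ∩ Callum: 13:15-15:15, 17:30-20:30.
Zara ∩ Grace ∩ Callum ∩ Erik: 13:15-14:30, 17:45-20:30.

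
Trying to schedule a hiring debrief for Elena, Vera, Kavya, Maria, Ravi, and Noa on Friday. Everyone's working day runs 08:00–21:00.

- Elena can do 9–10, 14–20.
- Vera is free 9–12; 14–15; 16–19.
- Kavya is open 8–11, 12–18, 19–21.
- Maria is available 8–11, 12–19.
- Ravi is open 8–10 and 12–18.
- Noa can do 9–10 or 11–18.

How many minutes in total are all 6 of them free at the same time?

240

Elena ∩ Vera: 09:00-10:00, 14:00-15:00, 16:00-19:00.
Elena ∩ Vera ∩ Kavya: 09:00-10:00, 14:00-15:00, 16:00-18:00.
Elena ∩ Vera ∩ Kavya ∩ Maria: 09:00-10:00, 14:00-15:00, 16:00-18:00.
Elena ∩ Vera ∩ Kavya ∩ Maria ∩ Ravi: 09:00-10:00, 14:00-15:00, 16:00-18:00.
Elena ∩ Vera ∩ Kavya ∩ Maria ∩ Ravi ∩ Noa: 09:00-10:00, 14:00-15:00, 16:00-18:00.
So the common availability across everyone is 09:00-10:00, 14:00-15:00, 16:00-18:00.
Summing the common windows: 60 + 60 + 120 = 240 minutes.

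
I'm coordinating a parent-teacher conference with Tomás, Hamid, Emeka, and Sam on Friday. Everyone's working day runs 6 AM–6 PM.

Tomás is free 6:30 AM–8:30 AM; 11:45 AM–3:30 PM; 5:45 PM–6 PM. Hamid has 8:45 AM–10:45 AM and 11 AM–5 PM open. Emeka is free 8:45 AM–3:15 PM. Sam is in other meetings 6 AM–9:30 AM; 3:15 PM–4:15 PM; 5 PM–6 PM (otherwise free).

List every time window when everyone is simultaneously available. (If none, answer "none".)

Tomás free: 06:30-08:30, 11:45-15:30, 17:45-18:00.
Hamid free: 08:45-10:45, 11:00-17:00.
Emeka free: 08:45-15:15.
Sam free: 09:30-15:15, 16:15-17:00 (invert busy blocks within the working day).
Tomás ∩ Hamid: 11:45-15:30.
Tomás ∩ Hamid ∩ Emeka: 11:45-15:15.
Tomás ∩ Hamid ∩ Emeka ∩ Sam: 11:45-15:15.

11:45-15:15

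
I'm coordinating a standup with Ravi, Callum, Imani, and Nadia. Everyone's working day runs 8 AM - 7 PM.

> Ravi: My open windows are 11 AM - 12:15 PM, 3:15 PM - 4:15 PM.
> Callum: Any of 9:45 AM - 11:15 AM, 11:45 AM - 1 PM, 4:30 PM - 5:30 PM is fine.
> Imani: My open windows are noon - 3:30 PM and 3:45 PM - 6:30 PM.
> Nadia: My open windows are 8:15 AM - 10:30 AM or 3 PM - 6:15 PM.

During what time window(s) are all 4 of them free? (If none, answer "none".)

none

Ravi ∩ Callum: 11:00-11:15, 11:45-12:15.
Ravi ∩ Callum ∩ Imani: 12:00-12:15.
Ravi ∩ Callum ∩ Imani ∩ Nadia: ∅.
There is no time when everyone is free.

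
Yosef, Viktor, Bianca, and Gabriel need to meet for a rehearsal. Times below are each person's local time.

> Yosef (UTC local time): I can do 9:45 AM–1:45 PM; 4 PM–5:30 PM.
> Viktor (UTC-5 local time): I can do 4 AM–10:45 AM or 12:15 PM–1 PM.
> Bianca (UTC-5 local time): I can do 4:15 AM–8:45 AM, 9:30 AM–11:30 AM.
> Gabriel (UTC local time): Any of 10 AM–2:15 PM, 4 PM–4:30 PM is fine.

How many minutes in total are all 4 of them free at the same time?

225

Yosef in UTC: 09:45-13:45, 16:00-17:30.
Viktor in UTC: 09:00-15:45, 17:15-18:00 (add 5h to convert from UTC-5).
Bianca in UTC: 09:15-13:45, 14:30-16:30 (add 5h to convert from UTC-5).
Gabriel in UTC: 10:00-14:15, 16:00-16:30.
Yosef ∩ Viktor: 09:45-13:45, 17:15-17:30.
Yosef ∩ Viktor ∩ Bianca: 09:45-13:45.
Yosef ∩ Viktor ∩ Bianca ∩ Gabriel: 10:00-13:45.
Those are the intersection windows.
That's a single block of 225 minutes.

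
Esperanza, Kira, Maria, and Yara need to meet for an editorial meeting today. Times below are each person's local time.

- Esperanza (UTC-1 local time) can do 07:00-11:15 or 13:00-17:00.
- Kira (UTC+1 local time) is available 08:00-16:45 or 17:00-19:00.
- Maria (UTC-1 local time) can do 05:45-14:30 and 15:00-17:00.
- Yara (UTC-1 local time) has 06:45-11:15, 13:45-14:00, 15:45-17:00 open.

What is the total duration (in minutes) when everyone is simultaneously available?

Esperanza in UTC: 08:00-12:15, 14:00-18:00 (add 1h to convert from UTC-1).
Kira in UTC: 07:00-15:45, 16:00-18:00 (subtract 1h to convert from UTC+1).
Maria in UTC: 06:45-15:30, 16:00-18:00 (add 1h to convert from UTC-1).
Yara in UTC: 07:45-12:15, 14:45-15:00, 16:45-18:00 (add 1h to convert from UTC-1).
Esperanza ∩ Kira: 08:00-12:15, 14:00-15:45, 16:00-18:00.
Esperanza ∩ Kira ∩ Maria: 08:00-12:15, 14:00-15:30, 16:00-18:00.
Esperanza ∩ Kira ∩ Maria ∩ Yara: 08:00-12:15, 14:45-15:00, 16:45-18:00.
So the common availability across everyone is 08:00-12:15, 14:45-15:00, 16:45-18:00.
Summing the common windows: 255 + 15 + 75 = 345 minutes.

345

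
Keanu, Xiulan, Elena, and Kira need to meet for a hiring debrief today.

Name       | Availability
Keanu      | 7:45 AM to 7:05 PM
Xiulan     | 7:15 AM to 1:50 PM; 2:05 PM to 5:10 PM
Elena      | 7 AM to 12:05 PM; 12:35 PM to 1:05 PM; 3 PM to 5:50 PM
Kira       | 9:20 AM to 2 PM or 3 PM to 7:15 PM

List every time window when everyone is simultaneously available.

09:20-12:05, 12:35-13:05, 15:00-17:10

Keanu ∩ Xiulan: 07:45-13:50, 14:05-17:10.
Keanu ∩ Xiulan ∩ Elena: 07:45-12:05, 12:35-13:05, 15:00-17:10.
Keanu ∩ Xiulan ∩ Elena ∩ Kira: 09:20-12:05, 12:35-13:05, 15:00-17:10.
Those are the intersection windows.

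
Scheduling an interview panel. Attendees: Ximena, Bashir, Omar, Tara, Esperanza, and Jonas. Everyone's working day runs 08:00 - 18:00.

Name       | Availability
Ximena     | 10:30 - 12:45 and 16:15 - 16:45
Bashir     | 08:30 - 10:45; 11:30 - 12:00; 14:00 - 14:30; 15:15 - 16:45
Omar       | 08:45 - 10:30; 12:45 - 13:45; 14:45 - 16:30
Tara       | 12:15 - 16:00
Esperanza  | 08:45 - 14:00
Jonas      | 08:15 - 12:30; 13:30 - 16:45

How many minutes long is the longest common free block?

Ximena ∩ Bashir: 10:30-10:45, 11:30-12:00, 16:15-16:45.
Ximena ∩ Bashir ∩ Omar: 16:15-16:30.
Ximena ∩ Bashir ∩ Omar ∩ Tara: ∅.
Ximena ∩ Bashir ∩ Omar ∩ Tara ∩ Esperanza: ∅.
Ximena ∩ Bashir ∩ Omar ∩ Tara ∩ Esperanza ∩ Jonas: ∅.
There is no time when everyone is free.
No common window exists, so the longest block is 0 minutes.

0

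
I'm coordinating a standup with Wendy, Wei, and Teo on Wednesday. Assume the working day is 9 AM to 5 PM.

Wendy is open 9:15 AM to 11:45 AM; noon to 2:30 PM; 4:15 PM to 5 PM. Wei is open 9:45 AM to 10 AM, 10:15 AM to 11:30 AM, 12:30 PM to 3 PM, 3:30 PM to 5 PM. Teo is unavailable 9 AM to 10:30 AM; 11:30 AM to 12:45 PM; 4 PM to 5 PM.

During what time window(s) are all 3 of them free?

10:30-11:30, 12:45-14:30

Wendy free: 09:15-11:45, 12:00-14:30, 16:15-17:00.
Wei free: 09:45-10:00, 10:15-11:30, 12:30-15:00, 15:30-17:00.
Teo free: 10:30-11:30, 12:45-16:00 (invert busy blocks within the working day).
Wendy ∩ Wei: 09:45-10:00, 10:15-11:30, 12:30-14:30, 16:15-17:00.
Wendy ∩ Wei ∩ Teo: 10:30-11:30, 12:45-14:30.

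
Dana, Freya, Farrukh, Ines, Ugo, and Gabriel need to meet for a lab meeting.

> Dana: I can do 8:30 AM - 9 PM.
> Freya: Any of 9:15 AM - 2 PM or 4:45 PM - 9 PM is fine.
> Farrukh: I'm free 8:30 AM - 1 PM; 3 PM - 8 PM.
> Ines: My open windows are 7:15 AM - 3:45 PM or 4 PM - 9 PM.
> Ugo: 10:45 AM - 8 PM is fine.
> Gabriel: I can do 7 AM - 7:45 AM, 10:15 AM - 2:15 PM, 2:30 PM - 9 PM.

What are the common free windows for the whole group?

10:45-13:00, 16:45-20:00

Dana ∩ Freya: 09:15-14:00, 16:45-21:00.
Dana ∩ Freya ∩ Farrukh: 09:15-13:00, 16:45-20:00.
Dana ∩ Freya ∩ Farrukh ∩ Ines: 09:15-13:00, 16:45-20:00.
Dana ∩ Freya ∩ Farrukh ∩ Ines ∩ Ugo: 10:45-13:00, 16:45-20:00.
Dana ∩ Freya ∩ Farrukh ∩ Ines ∩ Ugo ∩ Gabriel: 10:45-13:00, 16:45-20:00.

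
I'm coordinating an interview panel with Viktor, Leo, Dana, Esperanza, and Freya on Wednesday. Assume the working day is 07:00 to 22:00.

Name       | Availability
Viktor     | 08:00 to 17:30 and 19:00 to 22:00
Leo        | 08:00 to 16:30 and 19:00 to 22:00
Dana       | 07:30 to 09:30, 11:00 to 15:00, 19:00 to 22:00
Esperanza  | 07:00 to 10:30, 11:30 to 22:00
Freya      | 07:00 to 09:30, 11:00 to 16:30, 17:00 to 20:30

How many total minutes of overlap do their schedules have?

Viktor ∩ Leo: 08:00-16:30, 19:00-22:00.
Viktor ∩ Leo ∩ Dana: 08:00-09:30, 11:00-15:00, 19:00-22:00.
Viktor ∩ Leo ∩ Dana ∩ Esperanza: 08:00-09:30, 11:30-15:00, 19:00-22:00.
Viktor ∩ Leo ∩ Dana ∩ Esperanza ∩ Freya: 08:00-09:30, 11:30-15:00, 19:00-20:30.
So the common availability across everyone is 08:00-09:30, 11:30-15:00, 19:00-20:30.
Summing the common windows: 90 + 210 + 90 = 390 minutes.

390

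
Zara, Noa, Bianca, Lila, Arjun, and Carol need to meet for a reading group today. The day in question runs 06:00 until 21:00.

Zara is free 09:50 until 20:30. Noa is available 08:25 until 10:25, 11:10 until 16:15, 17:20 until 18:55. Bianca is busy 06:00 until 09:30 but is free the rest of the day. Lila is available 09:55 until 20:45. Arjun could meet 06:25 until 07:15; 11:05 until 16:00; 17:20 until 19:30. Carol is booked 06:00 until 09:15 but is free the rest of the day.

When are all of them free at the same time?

11:10-16:00, 17:20-18:55

Zara free: 09:50-20:30.
Noa free: 08:25-10:25, 11:10-16:15, 17:20-18:55.
Bianca free: 09:30-21:00 (invert busy blocks within the working day).
Lila free: 09:55-20:45.
Arjun free: 06:25-07:15, 11:05-16:00, 17:20-19:30.
Carol free: 09:15-21:00 (invert busy blocks within the working day).
Zara ∩ Noa: 09:50-10:25, 11:10-16:15, 17:20-18:55.
Zara ∩ Noa ∩ Bianca: 09:50-10:25, 11:10-16:15, 17:20-18:55.
Zara ∩ Noa ∩ Bianca ∩ Lila: 09:55-10:25, 11:10-16:15, 17:20-18:55.
Zara ∩ Noa ∩ Bianca ∩ Lila ∩ Arjun: 11:10-16:00, 17:20-18:55.
Zara ∩ Noa ∩ Bianca ∩ Lila ∩ Arjun ∩ Carol: 11:10-16:00, 17:20-18:55.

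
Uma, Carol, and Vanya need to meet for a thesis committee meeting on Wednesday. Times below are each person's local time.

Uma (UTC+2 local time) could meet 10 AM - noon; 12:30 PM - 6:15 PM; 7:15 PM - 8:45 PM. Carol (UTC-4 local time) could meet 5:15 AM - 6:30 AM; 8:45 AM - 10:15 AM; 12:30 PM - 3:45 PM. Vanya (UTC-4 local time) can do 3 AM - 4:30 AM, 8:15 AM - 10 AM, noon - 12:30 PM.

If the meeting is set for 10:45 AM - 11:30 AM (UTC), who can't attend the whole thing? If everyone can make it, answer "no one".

Carol, Vanya

Uma in UTC: 08:00-10:00, 10:30-16:15, 17:15-18:45 (subtract 2h to convert from UTC+2).
Carol in UTC: 09:15-10:30, 12:45-14:15, 16:30-19:45 (add 4h to convert from UTC-4).
Vanya in UTC: 07:00-08:30, 12:15-14:00, 16:00-16:30 (add 4h to convert from UTC-4).
Uma: free for 10:45-11:30. Carol: not fully free for 10:45-11:30. Vanya: not fully free for 10:45-11:30.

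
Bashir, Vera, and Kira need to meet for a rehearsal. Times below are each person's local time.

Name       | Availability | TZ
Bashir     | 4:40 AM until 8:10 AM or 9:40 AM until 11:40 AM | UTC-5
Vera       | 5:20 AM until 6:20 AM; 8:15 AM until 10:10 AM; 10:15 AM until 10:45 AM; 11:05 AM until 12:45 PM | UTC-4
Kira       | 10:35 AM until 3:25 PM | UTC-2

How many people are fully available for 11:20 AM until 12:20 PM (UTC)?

1

Bashir in UTC: 09:40-13:10, 14:40-16:40 (add 5h to convert from UTC-5).
Vera in UTC: 09:20-10:20, 12:15-14:10, 14:15-14:45, 15:05-16:45 (add 4h to convert from UTC-4).
Kira in UTC: 12:35-17:25 (add 2h to convert from UTC-2).
Bashir can make the full 11:20-12:20 slot — that's 1.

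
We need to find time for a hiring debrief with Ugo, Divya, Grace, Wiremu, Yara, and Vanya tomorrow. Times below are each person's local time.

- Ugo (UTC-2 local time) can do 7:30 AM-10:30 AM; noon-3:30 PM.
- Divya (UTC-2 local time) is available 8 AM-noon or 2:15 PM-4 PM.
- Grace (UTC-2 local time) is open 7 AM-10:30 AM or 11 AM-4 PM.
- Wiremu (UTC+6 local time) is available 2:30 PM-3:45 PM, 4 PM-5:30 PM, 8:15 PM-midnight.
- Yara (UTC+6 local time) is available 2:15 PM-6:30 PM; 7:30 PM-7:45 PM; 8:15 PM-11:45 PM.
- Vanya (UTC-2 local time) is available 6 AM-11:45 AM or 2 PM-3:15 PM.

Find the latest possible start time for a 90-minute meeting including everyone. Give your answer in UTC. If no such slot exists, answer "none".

10:00

Ugo in UTC: 09:30-12:30, 14:00-17:30 (add 2h to convert from UTC-2).
Divya in UTC: 10:00-14:00, 16:15-18:00 (add 2h to convert from UTC-2).
Grace in UTC: 09:00-12:30, 13:00-18:00 (add 2h to convert from UTC-2).
Wiremu in UTC: 08:30-09:45, 10:00-11:30, 14:15-18:00 (subtract 6h to convert from UTC+6).
Yara in UTC: 08:15-12:30, 13:30-13:45, 14:15-17:45 (subtract 6h to convert from UTC+6).
Vanya in UTC: 08:00-13:45, 16:00-17:15 (add 2h to convert from UTC-2).
Ugo ∩ Divya: 10:00-12:30, 16:15-17:30.
Ugo ∩ Divya ∩ Grace: 10:00-12:30, 16:15-17:30.
Ugo ∩ Divya ∩ Grace ∩ Wiremu: 10:00-11:30, 16:15-17:30.
Ugo ∩ Divya ∩ Grace ∩ Wiremu ∩ Yara: 10:00-11:30, 16:15-17:30.
Ugo ∩ Divya ∩ Grace ∩ Wiremu ∩ Yara ∩ Vanya: 10:00-11:30, 16:15-17:15.
So the common availability across everyone is 10:00-11:30, 16:15-17:15.
The last common window of at least 90 minutes is 10:00-11:30; a 90-minute meeting can start as late as 10:00 and still end by 11:30.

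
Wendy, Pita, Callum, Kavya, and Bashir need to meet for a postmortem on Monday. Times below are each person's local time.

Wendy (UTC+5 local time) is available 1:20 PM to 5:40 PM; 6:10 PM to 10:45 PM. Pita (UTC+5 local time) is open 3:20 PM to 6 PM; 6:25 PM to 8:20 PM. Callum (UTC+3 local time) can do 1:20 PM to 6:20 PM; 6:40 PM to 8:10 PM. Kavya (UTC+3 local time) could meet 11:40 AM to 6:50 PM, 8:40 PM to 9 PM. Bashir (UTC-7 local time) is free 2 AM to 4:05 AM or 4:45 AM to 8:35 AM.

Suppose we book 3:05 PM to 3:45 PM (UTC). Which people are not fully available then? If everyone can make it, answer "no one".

Bashir, Callum, Pita

Wendy in UTC: 08:20-12:40, 13:10-17:45 (subtract 5h to convert from UTC+5).
Pita in UTC: 10:20-13:00, 13:25-15:20 (subtract 5h to convert from UTC+5).
Callum in UTC: 10:20-15:20, 15:40-17:10 (subtract 3h to convert from UTC+3).
Kavya in UTC: 08:40-15:50, 17:40-18:00 (subtract 3h to convert from UTC+3).
Bashir in UTC: 09:00-11:05, 11:45-15:35 (add 7h to convert from UTC-7).
Wendy: free for 15:05-15:45. Pita: not fully free for 15:05-15:45. Callum: not fully free for 15:05-15:45. Kavya: free for 15:05-15:45. Bashir: not fully free for 15:05-15:45.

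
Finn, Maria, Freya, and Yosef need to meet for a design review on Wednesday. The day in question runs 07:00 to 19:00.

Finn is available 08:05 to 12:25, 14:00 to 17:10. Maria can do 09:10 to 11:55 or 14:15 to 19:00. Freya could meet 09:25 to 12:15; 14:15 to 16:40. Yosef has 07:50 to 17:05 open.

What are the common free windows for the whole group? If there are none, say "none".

09:25-11:55, 14:15-16:40

Finn ∩ Maria: 09:10-11:55, 14:15-17:10.
Finn ∩ Maria ∩ Freya: 09:25-11:55, 14:15-16:40.
Finn ∩ Maria ∩ Freya ∩ Yosef: 09:25-11:55, 14:15-16:40.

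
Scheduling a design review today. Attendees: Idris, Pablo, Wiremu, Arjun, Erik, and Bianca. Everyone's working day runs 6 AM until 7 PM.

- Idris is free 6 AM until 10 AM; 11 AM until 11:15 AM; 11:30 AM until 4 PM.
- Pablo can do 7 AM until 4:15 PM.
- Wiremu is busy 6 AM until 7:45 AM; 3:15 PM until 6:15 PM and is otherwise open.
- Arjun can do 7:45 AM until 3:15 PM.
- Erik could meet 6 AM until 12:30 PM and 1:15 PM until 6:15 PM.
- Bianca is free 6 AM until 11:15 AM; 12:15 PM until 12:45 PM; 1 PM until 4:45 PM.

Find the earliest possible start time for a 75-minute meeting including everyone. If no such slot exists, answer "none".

07:45

Idris free: 06:00-10:00, 11:00-11:15, 11:30-16:00.
Pablo free: 07:00-16:15.
Wiremu free: 07:45-15:15, 18:15-19:00 (invert busy blocks within the working day).
Arjun free: 07:45-15:15.
Erik free: 06:00-12:30, 13:15-18:15.
Bianca free: 06:00-11:15, 12:15-12:45, 13:00-16:45.
Idris ∩ Pablo: 07:00-10:00, 11:00-11:15, 11:30-16:00.
Idris ∩ Pablo ∩ Wiremu: 07:45-10:00, 11:00-11:15, 11:30-15:15.
Idris ∩ Pablo ∩ Wiremu ∩ Arjun: 07:45-10:00, 11:00-11:15, 11:30-15:15.
Idris ∩ Pablo ∩ Wiremu ∩ Arjun ∩ Erik: 07:45-10:00, 11:00-11:15, 11:30-12:30, 13:15-15:15.
Idris ∩ Pablo ∩ Wiremu ∩ Arjun ∩ Erik ∩ Bianca: 07:45-10:00, 11:00-11:15, 12:15-12:30, 13:15-15:15.
The first common window of at least 75 minutes is 07:45-10:00, so the earliest start is 07:45.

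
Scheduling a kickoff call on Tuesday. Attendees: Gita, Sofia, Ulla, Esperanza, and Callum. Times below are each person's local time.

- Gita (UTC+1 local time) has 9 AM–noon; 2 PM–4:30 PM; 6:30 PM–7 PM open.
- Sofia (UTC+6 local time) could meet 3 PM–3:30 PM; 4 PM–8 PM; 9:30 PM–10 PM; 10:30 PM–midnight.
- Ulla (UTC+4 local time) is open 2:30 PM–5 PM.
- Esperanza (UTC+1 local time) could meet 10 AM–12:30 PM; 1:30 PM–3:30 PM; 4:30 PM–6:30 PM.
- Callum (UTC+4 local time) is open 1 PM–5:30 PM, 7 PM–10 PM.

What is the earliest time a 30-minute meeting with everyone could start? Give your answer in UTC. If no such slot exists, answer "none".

10:30

Gita in UTC: 08:00-11:00, 13:00-15:30, 17:30-18:00 (subtract 1h to convert from UTC+1).
Sofia in UTC: 09:00-09:30, 10:00-14:00, 15:30-16:00, 16:30-18:00 (subtract 6h to convert from UTC+6).
Ulla in UTC: 10:30-13:00 (subtract 4h to convert from UTC+4).
Esperanza in UTC: 09:00-11:30, 12:30-14:30, 15:30-17:30 (subtract 1h to convert from UTC+1).
Callum in UTC: 09:00-13:30, 15:00-18:00 (subtract 4h to convert from UTC+4).
Gita ∩ Sofia: 09:00-09:30, 10:00-11:00, 13:00-14:00, 17:30-18:00.
Gita ∩ Sofia ∩ Ulla: 10:30-11:00.
Gita ∩ Sofia ∩ Ulla ∩ Esperanza: 10:30-11:00.
Gita ∩ Sofia ∩ Ulla ∩ Esperanza ∩ Callum: 10:30-11:00.
So the common availability across everyone is 10:30-11:00.
The first common window of at least 30 minutes is 10:30-11:00, so the earliest start is 10:30.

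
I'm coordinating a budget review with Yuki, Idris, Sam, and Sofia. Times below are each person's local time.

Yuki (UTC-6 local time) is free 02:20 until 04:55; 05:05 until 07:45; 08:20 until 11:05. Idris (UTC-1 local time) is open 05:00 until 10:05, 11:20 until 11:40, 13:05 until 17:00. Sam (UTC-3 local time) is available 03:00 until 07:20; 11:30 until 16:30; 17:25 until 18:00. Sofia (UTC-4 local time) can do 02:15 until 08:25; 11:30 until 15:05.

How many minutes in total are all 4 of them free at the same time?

Yuki in UTC: 08:20-10:55, 11:05-13:45, 14:20-17:05 (add 6h to convert from UTC-6).
Idris in UTC: 06:00-11:05, 12:20-12:40, 14:05-18:00 (add 1h to convert from UTC-1).
Sam in UTC: 06:00-10:20, 14:30-19:30, 20:25-21:00 (add 3h to convert from UTC-3).
Sofia in UTC: 06:15-12:25, 15:30-19:05 (add 4h to convert from UTC-4).
Yuki ∩ Idris: 08:20-10:55, 12:20-12:40, 14:20-17:05.
Yuki ∩ Idris ∩ Sam: 08:20-10:20, 14:30-17:05.
Yuki ∩ Idris ∩ Sam ∩ Sofia: 08:20-10:20, 15:30-17:05.
Summing the common windows: 120 + 95 = 215 minutes.

215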